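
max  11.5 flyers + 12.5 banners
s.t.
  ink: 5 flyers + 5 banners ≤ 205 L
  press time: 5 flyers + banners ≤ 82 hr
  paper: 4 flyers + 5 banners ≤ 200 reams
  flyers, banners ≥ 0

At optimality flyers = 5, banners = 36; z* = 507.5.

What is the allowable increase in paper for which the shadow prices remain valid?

5

Binding constraints: ink, paper. The basis is B = [[5,5],[4,5]] with det 5.
Per unit increase in paper, x* moves by d = (-1, 1).
The basis stays optimal until flyers reaches 0; allowable increase = 5 reams.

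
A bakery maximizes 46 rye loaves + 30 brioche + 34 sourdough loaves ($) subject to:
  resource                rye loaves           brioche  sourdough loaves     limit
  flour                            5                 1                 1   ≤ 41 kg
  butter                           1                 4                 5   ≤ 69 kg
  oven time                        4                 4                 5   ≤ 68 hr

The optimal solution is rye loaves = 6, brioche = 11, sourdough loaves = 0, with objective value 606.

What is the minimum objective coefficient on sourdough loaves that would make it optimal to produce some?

36.5

Binding: flour and oven time. Non-binding: butter (19 unused).
By complementary slackness, y = 0 for the non-binding constraint.
The binding rows give the dual system: 5·y_flour + 4·y_oven time = 46 and 1·y_flour + 4·y_oven time = 30.
Solving: y_flour = 4, y_oven time = 6.5.
sourdough loaves enters the basis when its profit ≥ yᵀa₃ = 4·1 + 6.5·5 = 36.5.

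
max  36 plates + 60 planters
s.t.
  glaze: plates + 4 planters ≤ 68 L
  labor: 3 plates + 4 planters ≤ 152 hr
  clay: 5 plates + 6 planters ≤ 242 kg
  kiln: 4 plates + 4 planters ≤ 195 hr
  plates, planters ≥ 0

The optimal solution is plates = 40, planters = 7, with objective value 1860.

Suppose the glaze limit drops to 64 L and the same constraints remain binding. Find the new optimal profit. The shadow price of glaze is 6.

1836

Δb = -4, so new z* = 1860 + (6)·(-4) = 1860 − 24 = 1836.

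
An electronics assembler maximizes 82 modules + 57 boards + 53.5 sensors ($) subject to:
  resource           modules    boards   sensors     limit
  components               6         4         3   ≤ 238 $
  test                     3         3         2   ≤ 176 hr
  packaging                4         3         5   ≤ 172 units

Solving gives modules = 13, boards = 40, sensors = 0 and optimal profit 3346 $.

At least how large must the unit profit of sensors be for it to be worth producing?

62

At the optimum: components uses 238 of 238 (binding); test uses 159 of 176 (slack = 17); packaging uses 172 of 172 (binding).
Since test is not tight, its dual is 0.
Dual feasibility on the basic columns requires 6·y_components + 4·y_packaging = 82, 4·y_components + 3·y_packaging = 57.
→ y_components = 9 and y_packaging = 7.
sensors enters the basis when its profit ≥ yᵀa₃ = 9·3 + 7·5 = 62.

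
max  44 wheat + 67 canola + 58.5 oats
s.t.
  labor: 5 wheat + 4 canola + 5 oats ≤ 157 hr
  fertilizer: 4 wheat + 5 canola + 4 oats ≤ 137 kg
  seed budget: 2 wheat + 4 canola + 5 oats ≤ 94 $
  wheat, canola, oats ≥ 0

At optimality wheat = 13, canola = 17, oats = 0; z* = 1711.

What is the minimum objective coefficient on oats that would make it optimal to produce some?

68

Check each constraint at x*: labor 133/157 (slack 24); fertilizer 137/137 (tight); seed budget 94/94 (tight).
Since labor is not tight, its dual is 0.
From A_Bᵀ y = c: 4·y_fertilizer + 2·y_seed budget = 44; 5·y_fertilizer + 4·y_seed budget = 67.
→ y_fertilizer = 7 and y_seed budget = 8.
oats enters the basis when its profit ≥ yᵀa₃ = 7·4 + 8·5 = 68.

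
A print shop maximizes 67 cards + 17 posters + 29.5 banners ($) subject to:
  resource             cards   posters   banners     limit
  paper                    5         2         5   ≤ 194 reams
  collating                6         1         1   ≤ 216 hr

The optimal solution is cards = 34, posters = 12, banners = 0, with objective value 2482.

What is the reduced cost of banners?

-2.5

At the optimum: paper uses 194 of 194 (binding); collating uses 216 of 216 (binding).
Dual feasibility on the basic columns requires 5·y_paper + 6·y_collating = 67, 2·y_paper + 1·y_collating = 17.
→ y_paper = 5 and y_collating = 7.
Reduced cost of banners: c₃ − yᵀa₃ = 29.5 − (5·5 + 7·1) = 29.5 − 32 = -2.5.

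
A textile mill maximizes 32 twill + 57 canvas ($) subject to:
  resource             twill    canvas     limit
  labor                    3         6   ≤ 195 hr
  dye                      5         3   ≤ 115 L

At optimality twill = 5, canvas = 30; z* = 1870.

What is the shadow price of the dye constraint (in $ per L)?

1

Both labor and dye are binding at x*.
From A_Bᵀ y = c: 3·y_labor + 5·y_dye = 32; 6·y_labor + 3·y_dye = 57.
Solving: y_labor = 9, y_dye = 1.
Shadow price of dye = 1.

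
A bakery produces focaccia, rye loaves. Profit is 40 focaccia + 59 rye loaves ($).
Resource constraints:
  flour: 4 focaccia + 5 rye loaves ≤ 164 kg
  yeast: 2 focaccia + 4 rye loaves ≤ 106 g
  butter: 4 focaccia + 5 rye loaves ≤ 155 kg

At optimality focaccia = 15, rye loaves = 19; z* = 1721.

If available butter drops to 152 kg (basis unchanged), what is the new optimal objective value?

Check each constraint at x*: flour 155/164 (slack 9); yeast 106/106 (tight); butter 155/155 (tight).
Slack constraints have shadow price 0 (complementary slackness).
The binding rows give the dual system: 2·y_yeast + 4·y_butter = 40 and 4·y_yeast + 5·y_butter = 59.
→ y_yeast = 6 and y_butter = 7.
Δz = y_butter·Δb = 7 × (-3) = -21, so new z* = 1721 − 21 = 1700.

1700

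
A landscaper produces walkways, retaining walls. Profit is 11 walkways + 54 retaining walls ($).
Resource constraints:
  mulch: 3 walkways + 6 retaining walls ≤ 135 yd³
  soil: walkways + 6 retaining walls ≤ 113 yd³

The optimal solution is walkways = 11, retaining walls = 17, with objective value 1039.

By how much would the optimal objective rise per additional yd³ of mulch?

1

Both mulch and soil are binding at x*.
From A_Bᵀ y = c: 3·y_mulch + 1·y_soil = 11; 6·y_mulch + 6·y_soil = 54.
This yields shadow prices y_mulch = 1, y_soil = 8.
Shadow price of mulch = 1.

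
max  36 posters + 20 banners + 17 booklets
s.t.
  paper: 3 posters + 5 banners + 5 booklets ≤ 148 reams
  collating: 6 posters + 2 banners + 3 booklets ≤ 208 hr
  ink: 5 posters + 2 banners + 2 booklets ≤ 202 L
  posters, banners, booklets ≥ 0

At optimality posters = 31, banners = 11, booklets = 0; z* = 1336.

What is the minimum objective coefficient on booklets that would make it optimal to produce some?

Check each constraint at x*: paper 148/148 (tight); collating 208/208 (tight); ink 177/202 (slack 25).
By complementary slackness, y = 0 for the non-binding constraint.
The binding rows give the dual system: 3·y_paper + 6·y_collating = 36 and 5·y_paper + 2·y_collating = 20.
Solving: y_paper = 2, y_collating = 5.
booklets enters the basis when its profit ≥ yᵀa₃ = 2·5 + 5·3 = 25.

25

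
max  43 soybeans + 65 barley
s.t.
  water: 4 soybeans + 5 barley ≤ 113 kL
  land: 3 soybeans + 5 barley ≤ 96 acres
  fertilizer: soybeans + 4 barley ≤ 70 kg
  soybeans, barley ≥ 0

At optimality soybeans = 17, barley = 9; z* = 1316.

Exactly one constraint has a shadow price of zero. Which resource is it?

fertilizer

water: 113/113 (binding)
land: 96/96 (binding)
fertilizer: 53/70 (slack 17)
By complementary slackness, a constraint with positive slack has shadow price 0 → fertilizer.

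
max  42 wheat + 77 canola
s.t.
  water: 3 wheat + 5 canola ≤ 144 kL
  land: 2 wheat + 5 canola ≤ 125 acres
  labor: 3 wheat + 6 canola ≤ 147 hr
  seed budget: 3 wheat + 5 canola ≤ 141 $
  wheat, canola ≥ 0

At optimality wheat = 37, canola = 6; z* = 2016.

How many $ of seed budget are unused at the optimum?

seed budget used = 3·37 + 5·6 = 141; slack = 141 − 141 = 0.

0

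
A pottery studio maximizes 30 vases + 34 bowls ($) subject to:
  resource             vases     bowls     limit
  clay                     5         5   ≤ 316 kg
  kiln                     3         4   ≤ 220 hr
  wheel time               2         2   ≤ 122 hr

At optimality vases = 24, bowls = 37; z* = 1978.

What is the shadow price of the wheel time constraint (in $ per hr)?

9

At the optimum: clay uses 305 of 316 (slack = 11); kiln uses 220 of 220 (binding); wheel time uses 122 of 122 (binding).
Since clay is not tight, its dual is 0.
The binding rows give the dual system: 3·y_kiln + 2·y_wheel time = 30 and 4·y_kiln + 2·y_wheel time = 34.
→ y_kiln = 4 and y_wheel time = 9.
Shadow price of wheel time = 9.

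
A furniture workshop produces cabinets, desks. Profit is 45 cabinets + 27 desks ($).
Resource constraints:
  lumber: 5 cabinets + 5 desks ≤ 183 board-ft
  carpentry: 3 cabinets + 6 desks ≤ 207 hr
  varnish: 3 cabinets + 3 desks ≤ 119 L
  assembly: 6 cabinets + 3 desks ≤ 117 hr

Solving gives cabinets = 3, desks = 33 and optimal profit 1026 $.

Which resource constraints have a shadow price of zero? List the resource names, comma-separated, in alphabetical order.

lumber: 180/183 (slack 3)
carpentry: 207/207 (binding)
varnish: 108/119 (slack 11)
assembly: 117/117 (binding)
By complementary slackness, a constraint with positive slack has shadow price 0 → lumber, varnish.

lumber, varnish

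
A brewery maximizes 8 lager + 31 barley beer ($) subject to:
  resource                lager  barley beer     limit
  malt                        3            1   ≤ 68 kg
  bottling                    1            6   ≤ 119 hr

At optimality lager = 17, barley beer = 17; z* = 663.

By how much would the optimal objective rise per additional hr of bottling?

Check each constraint at x*: malt 68/68 (tight); bottling 119/119 (tight).
From A_Bᵀ y = c: 3·y_malt + 1·y_bottling = 8; 1·y_malt + 6·y_bottling = 31.
Solving: y_malt = 1, y_bottling = 5.
Shadow price of bottling = 5.

5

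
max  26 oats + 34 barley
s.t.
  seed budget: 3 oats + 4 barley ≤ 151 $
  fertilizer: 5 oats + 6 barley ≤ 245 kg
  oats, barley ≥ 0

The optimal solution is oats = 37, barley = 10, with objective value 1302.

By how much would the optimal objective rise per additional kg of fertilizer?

1

At the optimum: seed budget uses 151 of 151 (binding); fertilizer uses 245 of 245 (binding).
From A_Bᵀ y = c: 3·y_seed budget + 5·y_fertilizer = 26; 4·y_seed budget + 6·y_fertilizer = 34.
Solving: y_seed budget = 7, y_fertilizer = 1.
Shadow price of fertilizer = 1.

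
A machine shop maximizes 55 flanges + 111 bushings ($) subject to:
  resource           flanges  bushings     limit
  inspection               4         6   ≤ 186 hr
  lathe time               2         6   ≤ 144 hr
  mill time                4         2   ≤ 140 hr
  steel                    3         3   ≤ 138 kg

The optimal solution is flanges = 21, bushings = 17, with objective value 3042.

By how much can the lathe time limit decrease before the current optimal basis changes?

Binding constraints: inspection, lathe time. The basis is B = [[4,6],[2,6]] with det 12.
Per unit decrease in lathe time, x* moves by d = (0.5, -0.3333).
The basis stays optimal until mill time becomes binding; allowable decrease = 16.5 hr.

16.5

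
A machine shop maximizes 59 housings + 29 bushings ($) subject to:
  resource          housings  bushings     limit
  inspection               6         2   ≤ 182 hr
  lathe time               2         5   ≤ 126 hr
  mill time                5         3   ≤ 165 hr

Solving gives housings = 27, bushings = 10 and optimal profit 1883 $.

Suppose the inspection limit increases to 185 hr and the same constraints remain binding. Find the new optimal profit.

Check each constraint at x*: inspection 182/182 (tight); lathe time 104/126 (slack 22); mill time 165/165 (tight).
Slack constraints have shadow price 0 (complementary slackness).
From A_Bᵀ y = c: 6·y_inspection + 5·y_mill time = 59; 2·y_inspection + 3·y_mill time = 29.
This yields shadow prices y_inspection = 4, y_mill time = 7.
Δz = y_inspection·Δb = 4 × (3) = 12, so new z* = 1883 + 12 = 1895.

1895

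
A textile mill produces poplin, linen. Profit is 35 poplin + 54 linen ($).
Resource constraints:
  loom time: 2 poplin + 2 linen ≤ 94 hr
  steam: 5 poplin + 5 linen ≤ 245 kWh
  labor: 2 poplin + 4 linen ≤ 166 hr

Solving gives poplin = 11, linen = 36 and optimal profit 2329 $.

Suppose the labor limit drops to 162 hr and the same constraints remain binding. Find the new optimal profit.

2291

Binding: loom time and labor. Non-binding: steam (10 unused).
Slack constraints have shadow price 0 (complementary slackness).
From A_Bᵀ y = c: 2·y_loom time + 2·y_labor = 35; 2·y_loom time + 4·y_labor = 54.
This yields shadow prices y_loom time = 8, y_labor = 9.5.
Δz = y_labor·Δb = 9.5 × (-4) = -38, so new z* = 2329 − 38 = 2291.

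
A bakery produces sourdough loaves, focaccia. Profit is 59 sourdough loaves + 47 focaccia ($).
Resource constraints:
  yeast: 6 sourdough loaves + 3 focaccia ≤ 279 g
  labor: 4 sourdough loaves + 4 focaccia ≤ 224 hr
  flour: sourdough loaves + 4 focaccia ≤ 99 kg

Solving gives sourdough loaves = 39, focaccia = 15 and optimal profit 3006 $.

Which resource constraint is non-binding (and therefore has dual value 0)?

labor

yeast: 279/279 (binding)
labor: 216/224 (slack 8)
flour: 99/99 (binding)
By complementary slackness, a constraint with positive slack has shadow price 0 → labor.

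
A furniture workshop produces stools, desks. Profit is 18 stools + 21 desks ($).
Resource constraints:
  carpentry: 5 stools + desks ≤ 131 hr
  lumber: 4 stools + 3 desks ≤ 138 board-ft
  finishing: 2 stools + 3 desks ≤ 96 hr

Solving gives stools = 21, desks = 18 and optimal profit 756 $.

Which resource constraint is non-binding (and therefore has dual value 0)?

carpentry

carpentry: 123/131 (slack 8)
lumber: 138/138 (binding)
finishing: 96/96 (binding)
By complementary slackness, a constraint with positive slack has shadow price 0 → carpentry.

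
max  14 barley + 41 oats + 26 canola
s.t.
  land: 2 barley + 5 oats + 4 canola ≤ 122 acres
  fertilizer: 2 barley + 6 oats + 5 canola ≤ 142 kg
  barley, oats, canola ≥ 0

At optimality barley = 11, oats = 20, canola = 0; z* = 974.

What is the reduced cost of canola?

Both land and fertilizer are binding at x*.
From A_Bᵀ y = c: 2·y_land + 2·y_fertilizer = 14; 5·y_land + 6·y_fertilizer = 41.
Solving: y_land = 1, y_fertilizer = 6.
Reduced cost of canola: c₃ − yᵀa₃ = 26 − (1·4 + 6·5) = 26 − 34 = -8.

-8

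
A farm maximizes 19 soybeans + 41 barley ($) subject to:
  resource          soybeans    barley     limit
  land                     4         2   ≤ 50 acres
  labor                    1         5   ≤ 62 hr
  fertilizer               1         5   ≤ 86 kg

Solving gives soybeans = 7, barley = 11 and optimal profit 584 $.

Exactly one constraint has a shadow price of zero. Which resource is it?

land: 50/50 (binding)
labor: 62/62 (binding)
fertilizer: 62/86 (slack 24)
By complementary slackness, a constraint with positive slack has shadow price 0 → fertilizer.

fertilizer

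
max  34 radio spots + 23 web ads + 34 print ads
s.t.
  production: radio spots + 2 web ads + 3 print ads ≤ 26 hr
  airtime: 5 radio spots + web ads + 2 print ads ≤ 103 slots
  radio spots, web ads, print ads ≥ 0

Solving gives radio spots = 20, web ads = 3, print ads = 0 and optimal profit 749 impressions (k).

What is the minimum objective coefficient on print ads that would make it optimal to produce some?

37

Check each constraint at x*: production 26/26 (tight); airtime 103/103 (tight).
From A_Bᵀ y = c: 1·y_production + 5·y_airtime = 34; 2·y_production + 1·y_airtime = 23.
This yields shadow prices y_production = 9, y_airtime = 5.
print ads enters the basis when its profit ≥ yᵀa₃ = 9·3 + 5·2 = 37.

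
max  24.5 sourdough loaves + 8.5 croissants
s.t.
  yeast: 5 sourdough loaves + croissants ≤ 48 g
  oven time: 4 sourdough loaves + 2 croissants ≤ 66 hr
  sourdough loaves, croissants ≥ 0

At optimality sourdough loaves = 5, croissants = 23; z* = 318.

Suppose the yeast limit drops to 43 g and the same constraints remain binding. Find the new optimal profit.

305.5

At the optimum: yeast uses 48 of 48 (binding); oven time uses 66 of 66 (binding).
The binding rows give the dual system: 5·y_yeast + 4·y_oven time = 24.5 and 1·y_yeast + 2·y_oven time = 8.5.
Solving: y_yeast = 2.5, y_oven time = 3.
Δz = y_yeast·Δb = 2.5 × (-5) = -12.5, so new z* = 318 − 12.5 = 305.5.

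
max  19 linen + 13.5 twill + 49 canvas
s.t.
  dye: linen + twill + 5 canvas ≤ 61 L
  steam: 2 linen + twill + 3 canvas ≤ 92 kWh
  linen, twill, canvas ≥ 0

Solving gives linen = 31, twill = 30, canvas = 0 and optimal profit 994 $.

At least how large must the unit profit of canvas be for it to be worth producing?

Both dye and steam are binding at x*.
Dual feasibility on the basic columns requires 1·y_dye + 2·y_steam = 19, 1·y_dye + 1·y_steam = 13.5.
This yields shadow prices y_dye = 8, y_steam = 5.5.
canvas enters the basis when its profit ≥ yᵀa₃ = 8·5 + 5.5·3 = 56.5.

56.5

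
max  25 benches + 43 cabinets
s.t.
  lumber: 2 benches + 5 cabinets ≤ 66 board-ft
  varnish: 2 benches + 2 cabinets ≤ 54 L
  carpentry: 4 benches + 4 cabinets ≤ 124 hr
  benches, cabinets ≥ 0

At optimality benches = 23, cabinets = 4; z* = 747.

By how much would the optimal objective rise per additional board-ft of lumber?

At the optimum: lumber uses 66 of 66 (binding); varnish uses 54 of 54 (binding); carpentry uses 108 of 124 (slack = 16).
Slack constraints have shadow price 0 (complementary slackness).
From A_Bᵀ y = c: 2·y_lumber + 2·y_varnish = 25; 5·y_lumber + 2·y_varnish = 43.
This yields shadow prices y_lumber = 6, y_varnish = 6.5.
Shadow price of lumber = 6.

6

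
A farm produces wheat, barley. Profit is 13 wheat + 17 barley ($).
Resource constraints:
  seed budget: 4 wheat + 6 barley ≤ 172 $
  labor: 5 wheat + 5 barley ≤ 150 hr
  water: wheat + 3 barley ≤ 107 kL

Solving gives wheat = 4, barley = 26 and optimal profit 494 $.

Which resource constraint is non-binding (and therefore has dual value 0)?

seed budget: 172/172 (binding)
labor: 150/150 (binding)
water: 82/107 (slack 25)
By complementary slackness, a constraint with positive slack has shadow price 0 → water.

water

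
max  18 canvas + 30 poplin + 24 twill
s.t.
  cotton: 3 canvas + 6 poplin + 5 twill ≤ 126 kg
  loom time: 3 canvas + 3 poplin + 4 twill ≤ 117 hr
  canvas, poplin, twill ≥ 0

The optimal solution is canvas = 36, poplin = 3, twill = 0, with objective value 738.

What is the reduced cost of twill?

Check each constraint at x*: cotton 126/126 (tight); loom time 117/117 (tight).
Dual feasibility on the basic columns requires 3·y_cotton + 3·y_loom time = 18, 6·y_cotton + 3·y_loom time = 30.
→ y_cotton = 4 and y_loom time = 2.
Reduced cost of twill: c₃ − yᵀa₃ = 24 − (4·5 + 2·4) = 24 − 28 = -4.

-4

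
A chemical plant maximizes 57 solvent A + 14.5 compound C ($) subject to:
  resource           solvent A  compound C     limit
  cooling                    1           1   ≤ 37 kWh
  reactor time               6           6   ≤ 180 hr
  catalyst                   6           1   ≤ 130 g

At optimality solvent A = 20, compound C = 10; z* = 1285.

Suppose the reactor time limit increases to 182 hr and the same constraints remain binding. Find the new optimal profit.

1287

Binding: reactor time and catalyst. Non-binding: cooling (7 unused).
Slack constraints have shadow price 0 (complementary slackness).
From A_Bᵀ y = c: 6·y_reactor time + 6·y_catalyst = 57; 6·y_reactor time + 1·y_catalyst = 14.5.
→ y_reactor time = 1 and y_catalyst = 8.5.
Δz = y_reactor time·Δb = 1 × (2) = 2, so new z* = 1285 + 2 = 1287.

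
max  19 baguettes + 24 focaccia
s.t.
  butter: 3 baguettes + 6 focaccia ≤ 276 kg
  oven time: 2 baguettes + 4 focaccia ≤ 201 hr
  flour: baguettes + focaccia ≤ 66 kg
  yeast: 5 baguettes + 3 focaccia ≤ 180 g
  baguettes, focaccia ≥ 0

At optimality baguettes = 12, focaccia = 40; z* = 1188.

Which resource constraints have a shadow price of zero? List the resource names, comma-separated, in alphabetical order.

butter: 276/276 (binding)
oven time: 184/201 (slack 17)
flour: 52/66 (slack 14)
yeast: 180/180 (binding)
By complementary slackness, a constraint with positive slack has shadow price 0 → flour, oven time.

flour, oven time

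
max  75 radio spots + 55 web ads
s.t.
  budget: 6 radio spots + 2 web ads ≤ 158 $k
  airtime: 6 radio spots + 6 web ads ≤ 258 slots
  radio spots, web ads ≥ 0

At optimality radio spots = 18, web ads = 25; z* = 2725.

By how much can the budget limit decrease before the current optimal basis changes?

72

Binding constraints: budget, airtime. The basis is B = [[6,2],[6,6]] with det 24.
Per unit decrease in budget, x* moves by d = (-0.25, 0.25).
The basis stays optimal until radio spots reaches 0; allowable decrease = 72 $k.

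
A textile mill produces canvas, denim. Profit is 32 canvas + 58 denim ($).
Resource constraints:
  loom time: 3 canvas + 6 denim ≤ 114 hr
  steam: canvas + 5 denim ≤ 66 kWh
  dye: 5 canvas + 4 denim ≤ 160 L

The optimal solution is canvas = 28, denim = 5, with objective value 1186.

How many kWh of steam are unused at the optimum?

13

steam used = 1·28 + 5·5 = 53; slack = 66 − 53 = 13.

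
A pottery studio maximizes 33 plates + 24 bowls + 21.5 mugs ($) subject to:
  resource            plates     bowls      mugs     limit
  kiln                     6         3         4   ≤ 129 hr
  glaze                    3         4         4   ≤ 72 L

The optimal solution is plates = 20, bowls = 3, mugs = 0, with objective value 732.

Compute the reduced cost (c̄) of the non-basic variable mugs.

Check each constraint at x*: kiln 129/129 (tight); glaze 72/72 (tight).
The binding rows give the dual system: 6·y_kiln + 3·y_glaze = 33 and 3·y_kiln + 4·y_glaze = 24.
This yields shadow prices y_kiln = 4, y_glaze = 3.
Reduced cost of mugs: c₃ − yᵀa₃ = 21.5 − (4·4 + 3·4) = 21.5 − 28 = -6.5.

-6.5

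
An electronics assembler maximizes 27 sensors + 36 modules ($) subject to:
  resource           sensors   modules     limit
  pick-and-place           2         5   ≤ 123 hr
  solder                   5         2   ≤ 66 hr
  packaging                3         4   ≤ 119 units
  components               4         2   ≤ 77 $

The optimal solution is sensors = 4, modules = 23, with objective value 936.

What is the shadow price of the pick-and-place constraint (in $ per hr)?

6

At the optimum: pick-and-place uses 123 of 123 (binding); solder uses 66 of 66 (binding); packaging uses 104 of 119 (slack = 15); components uses 62 of 77 (slack = 15).
Slack constraints have shadow price 0 (complementary slackness).
From A_Bᵀ y = c: 2·y_pick-and-place + 5·y_solder = 27; 5·y_pick-and-place + 2·y_solder = 36.
→ y_pick-and-place = 6 and y_solder = 3.
Shadow price of pick-and-place = 6.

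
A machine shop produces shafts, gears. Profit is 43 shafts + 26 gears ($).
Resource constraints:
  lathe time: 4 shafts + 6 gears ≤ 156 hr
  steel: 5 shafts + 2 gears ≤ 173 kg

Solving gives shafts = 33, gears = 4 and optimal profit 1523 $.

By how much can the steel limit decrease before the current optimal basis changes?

Binding constraints: lathe time, steel. The basis is B = [[4,6],[5,2]] with det -22.
Per unit decrease in steel, x* moves by d = (-0.2727, 0.1818).
The basis stays optimal until shafts reaches 0; allowable decrease = 121 kg.

121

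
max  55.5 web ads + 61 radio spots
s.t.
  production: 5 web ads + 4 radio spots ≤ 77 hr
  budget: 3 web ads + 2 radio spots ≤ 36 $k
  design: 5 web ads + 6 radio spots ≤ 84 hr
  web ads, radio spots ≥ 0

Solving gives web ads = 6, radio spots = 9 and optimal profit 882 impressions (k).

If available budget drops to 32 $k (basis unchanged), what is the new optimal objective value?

868

At the optimum: production uses 66 of 77 (slack = 11); budget uses 36 of 36 (binding); design uses 84 of 84 (binding).
By complementary slackness, y = 0 for the non-binding constraint.
The binding rows give the dual system: 3·y_budget + 5·y_design = 55.5 and 2·y_budget + 6·y_design = 61.
This yields shadow prices y_budget = 3.5, y_design = 9.
Δz = y_budget·Δb = 3.5 × (-4) = -14, so new z* = 882 − 14 = 868.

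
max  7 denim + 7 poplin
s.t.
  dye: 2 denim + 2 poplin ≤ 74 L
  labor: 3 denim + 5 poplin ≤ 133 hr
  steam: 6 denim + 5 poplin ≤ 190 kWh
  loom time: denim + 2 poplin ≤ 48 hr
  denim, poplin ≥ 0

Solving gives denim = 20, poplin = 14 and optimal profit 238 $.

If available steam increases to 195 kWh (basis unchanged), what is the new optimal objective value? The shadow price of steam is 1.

243

Δb = 5, so new z* = 238 + (1)·(5) = 238 + 5 = 243.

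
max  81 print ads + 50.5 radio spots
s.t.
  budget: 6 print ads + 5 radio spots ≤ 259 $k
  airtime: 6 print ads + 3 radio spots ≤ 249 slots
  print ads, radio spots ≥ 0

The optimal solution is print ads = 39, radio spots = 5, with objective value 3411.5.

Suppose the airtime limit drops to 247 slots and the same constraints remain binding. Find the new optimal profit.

At the optimum: budget uses 259 of 259 (binding); airtime uses 249 of 249 (binding).
From A_Bᵀ y = c: 6·y_budget + 6·y_airtime = 81; 5·y_budget + 3·y_airtime = 50.5.
→ y_budget = 5 and y_airtime = 8.5.
Δz = y_airtime·Δb = 8.5 × (-2) = -17, so new z* = 3411.5 − 17 = 3394.5.

3394.5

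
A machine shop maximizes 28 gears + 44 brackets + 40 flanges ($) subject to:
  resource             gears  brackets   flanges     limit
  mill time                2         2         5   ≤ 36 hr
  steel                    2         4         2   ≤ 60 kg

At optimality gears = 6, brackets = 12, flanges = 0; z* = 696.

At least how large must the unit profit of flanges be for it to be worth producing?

Check each constraint at x*: mill time 36/36 (tight); steel 60/60 (tight).
Dual feasibility on the basic columns requires 2·y_mill time + 2·y_steel = 28, 2·y_mill time + 4·y_steel = 44.
Solving: y_mill time = 6, y_steel = 8.
flanges enters the basis when its profit ≥ yᵀa₃ = 6·5 + 8·2 = 46.

46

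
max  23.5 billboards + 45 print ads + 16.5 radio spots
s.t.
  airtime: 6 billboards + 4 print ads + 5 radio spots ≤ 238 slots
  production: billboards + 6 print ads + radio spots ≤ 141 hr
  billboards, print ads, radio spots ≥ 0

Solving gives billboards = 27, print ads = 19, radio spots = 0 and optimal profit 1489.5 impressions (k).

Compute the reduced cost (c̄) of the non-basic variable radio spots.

-4

Both airtime and production are binding at x*.
The binding rows give the dual system: 6·y_airtime + 1·y_production = 23.5 and 4·y_airtime + 6·y_production = 45.
This yields shadow prices y_airtime = 3, y_production = 5.5.
Reduced cost of radio spots: c₃ − yᵀa₃ = 16.5 − (3·5 + 5.5·1) = 16.5 − 20.5 = -4.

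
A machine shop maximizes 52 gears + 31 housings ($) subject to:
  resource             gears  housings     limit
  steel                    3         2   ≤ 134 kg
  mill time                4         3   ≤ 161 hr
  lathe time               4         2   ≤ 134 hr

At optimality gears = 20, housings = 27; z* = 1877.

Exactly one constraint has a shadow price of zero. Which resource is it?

steel: 114/134 (slack 20)
mill time: 161/161 (binding)
lathe time: 134/134 (binding)
By complementary slackness, a constraint with positive slack has shadow price 0 → steel.

steel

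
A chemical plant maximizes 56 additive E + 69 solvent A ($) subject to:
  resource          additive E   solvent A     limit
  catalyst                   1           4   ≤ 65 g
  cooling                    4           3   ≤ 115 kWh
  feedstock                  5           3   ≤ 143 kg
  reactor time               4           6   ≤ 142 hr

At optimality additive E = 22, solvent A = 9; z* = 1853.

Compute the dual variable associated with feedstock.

Check each constraint at x*: catalyst 58/65 (slack 7); cooling 115/115 (tight); feedstock 137/143 (slack 6); reactor time 142/142 (tight).
Slack constraints have shadow price 0 (complementary slackness).
The binding rows give the dual system: 4·y_cooling + 4·y_reactor time = 56 and 3·y_cooling + 6·y_reactor time = 69.
Solving: y_cooling = 5, y_reactor time = 9.
Shadow price of feedstock = 0.

0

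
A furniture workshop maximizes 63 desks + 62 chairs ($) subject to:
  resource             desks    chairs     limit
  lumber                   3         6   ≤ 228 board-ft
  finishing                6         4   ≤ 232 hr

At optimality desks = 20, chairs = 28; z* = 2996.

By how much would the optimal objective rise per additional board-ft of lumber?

At the optimum: lumber uses 228 of 228 (binding); finishing uses 232 of 232 (binding).
Dual feasibility on the basic columns requires 3·y_lumber + 6·y_finishing = 63, 6·y_lumber + 4·y_finishing = 62.
This yields shadow prices y_lumber = 5, y_finishing = 8.
Shadow price of lumber = 5.

5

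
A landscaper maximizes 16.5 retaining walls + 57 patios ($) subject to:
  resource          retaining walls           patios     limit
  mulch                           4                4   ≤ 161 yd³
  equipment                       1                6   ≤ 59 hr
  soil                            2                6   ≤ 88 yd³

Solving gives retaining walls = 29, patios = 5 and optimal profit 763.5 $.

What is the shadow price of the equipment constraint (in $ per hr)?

2.5

At the optimum: mulch uses 136 of 161 (slack = 25); equipment uses 59 of 59 (binding); soil uses 88 of 88 (binding).
Since mulch is not tight, its dual is 0.
Dual feasibility on the basic columns requires 1·y_equipment + 2·y_soil = 16.5, 6·y_equipment + 6·y_soil = 57.
Solving: y_equipment = 2.5, y_soil = 7.
Shadow price of equipment = 2.5.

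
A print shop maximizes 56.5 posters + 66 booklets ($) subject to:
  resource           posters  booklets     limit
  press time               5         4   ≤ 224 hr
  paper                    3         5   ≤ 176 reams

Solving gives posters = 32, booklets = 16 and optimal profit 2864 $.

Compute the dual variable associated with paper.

8

Both press time and paper are binding at x*.
Dual feasibility on the basic columns requires 5·y_press time + 3·y_paper = 56.5, 4·y_press time + 5·y_paper = 66.
This yields shadow prices y_press time = 6.5, y_paper = 8.
Shadow price of paper = 8.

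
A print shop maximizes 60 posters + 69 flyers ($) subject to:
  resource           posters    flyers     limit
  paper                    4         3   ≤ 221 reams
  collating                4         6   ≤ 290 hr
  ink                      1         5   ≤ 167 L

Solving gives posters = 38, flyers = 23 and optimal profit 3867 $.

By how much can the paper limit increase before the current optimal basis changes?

Binding constraints: paper, collating. The basis is B = [[4,3],[4,6]] with det 12.
Per unit increase in paper, x* moves by d = (0.5, -0.3333).
The basis stays optimal until flyers reaches 0; allowable increase = 69 reams.

69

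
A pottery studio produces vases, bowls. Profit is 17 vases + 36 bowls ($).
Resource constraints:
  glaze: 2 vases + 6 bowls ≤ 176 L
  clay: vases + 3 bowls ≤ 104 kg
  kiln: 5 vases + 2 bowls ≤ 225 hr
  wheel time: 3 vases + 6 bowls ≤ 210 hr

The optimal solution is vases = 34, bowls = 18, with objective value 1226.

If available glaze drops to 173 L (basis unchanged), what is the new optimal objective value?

1223

Check each constraint at x*: glaze 176/176 (tight); clay 88/104 (slack 16); kiln 206/225 (slack 19); wheel time 210/210 (tight).
By complementary slackness, y = 0 for the non-binding constraints.
The binding rows give the dual system: 2·y_glaze + 3·y_wheel time = 17 and 6·y_glaze + 6·y_wheel time = 36.
This yields shadow prices y_glaze = 1, y_wheel time = 5.
Δz = y_glaze·Δb = 1 × (-3) = -3, so new z* = 1226 − 3 = 1223.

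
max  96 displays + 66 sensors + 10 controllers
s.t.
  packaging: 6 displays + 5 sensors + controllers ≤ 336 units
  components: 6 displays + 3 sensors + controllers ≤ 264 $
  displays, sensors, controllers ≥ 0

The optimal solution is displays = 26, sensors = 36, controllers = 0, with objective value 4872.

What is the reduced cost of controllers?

-6

Both packaging and components are binding at x*.
The binding rows give the dual system: 6·y_packaging + 6·y_components = 96 and 5·y_packaging + 3·y_components = 66.
This yields shadow prices y_packaging = 9, y_components = 7.
Reduced cost of controllers: c₃ − yᵀa₃ = 10 − (9·1 + 7·1) = 10 − 16 = -6.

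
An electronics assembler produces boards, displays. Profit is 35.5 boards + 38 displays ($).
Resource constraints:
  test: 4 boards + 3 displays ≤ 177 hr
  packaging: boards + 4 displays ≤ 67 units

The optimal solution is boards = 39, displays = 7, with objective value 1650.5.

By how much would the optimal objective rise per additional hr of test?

8

At the optimum: test uses 177 of 177 (binding); packaging uses 67 of 67 (binding).
Dual feasibility on the basic columns requires 4·y_test + 1·y_packaging = 35.5, 3·y_test + 4·y_packaging = 38.
This yields shadow prices y_test = 8, y_packaging = 3.5.
Shadow price of test = 8.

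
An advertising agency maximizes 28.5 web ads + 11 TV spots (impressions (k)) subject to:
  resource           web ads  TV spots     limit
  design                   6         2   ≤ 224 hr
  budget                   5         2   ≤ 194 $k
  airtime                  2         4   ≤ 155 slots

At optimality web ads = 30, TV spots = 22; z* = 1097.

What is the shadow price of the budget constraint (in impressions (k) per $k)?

4.5

At the optimum: design uses 224 of 224 (binding); budget uses 194 of 194 (binding); airtime uses 148 of 155 (slack = 7).
Since airtime is not tight, its dual is 0.
The binding rows give the dual system: 6·y_design + 5·y_budget = 28.5 and 2·y_design + 2·y_budget = 11.
This yields shadow prices y_design = 1, y_budget = 4.5.
Shadow price of budget = 4.5.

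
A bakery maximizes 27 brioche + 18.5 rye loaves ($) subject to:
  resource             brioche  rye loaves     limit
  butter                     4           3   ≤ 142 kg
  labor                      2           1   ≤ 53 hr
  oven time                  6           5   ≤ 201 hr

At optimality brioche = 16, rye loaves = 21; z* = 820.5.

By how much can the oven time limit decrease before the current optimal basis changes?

42

Binding constraints: labor, oven time. The basis is B = [[2,1],[6,5]] with det 4.
Per unit decrease in oven time, x* moves by d = (0.25, -0.5).
The basis stays optimal until rye loaves reaches 0; allowable decrease = 42 hr.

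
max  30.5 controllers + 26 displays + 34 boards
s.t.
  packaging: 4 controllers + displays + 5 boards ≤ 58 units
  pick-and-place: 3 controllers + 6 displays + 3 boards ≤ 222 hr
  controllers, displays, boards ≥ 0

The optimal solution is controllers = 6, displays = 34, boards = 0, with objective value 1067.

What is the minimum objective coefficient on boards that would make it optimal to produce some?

35.5

At the optimum: packaging uses 58 of 58 (binding); pick-and-place uses 222 of 222 (binding).
Dual feasibility on the basic columns requires 4·y_packaging + 3·y_pick-and-place = 30.5, 1·y_packaging + 6·y_pick-and-place = 26.
Solving: y_packaging = 5, y_pick-and-place = 3.5.
boards enters the basis when its profit ≥ yᵀa₃ = 5·5 + 3.5·3 = 35.5.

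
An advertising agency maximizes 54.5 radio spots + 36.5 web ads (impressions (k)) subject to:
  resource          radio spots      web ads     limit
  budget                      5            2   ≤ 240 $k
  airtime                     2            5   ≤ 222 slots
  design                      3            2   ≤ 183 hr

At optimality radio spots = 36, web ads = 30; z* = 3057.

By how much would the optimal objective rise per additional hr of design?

0

Check each constraint at x*: budget 240/240 (tight); airtime 222/222 (tight); design 168/183 (slack 15).
By complementary slackness, y = 0 for the non-binding constraint.
The binding rows give the dual system: 5·y_budget + 2·y_airtime = 54.5 and 2·y_budget + 5·y_airtime = 36.5.
This yields shadow prices y_budget = 9.5, y_airtime = 3.5.
Shadow price of design = 0.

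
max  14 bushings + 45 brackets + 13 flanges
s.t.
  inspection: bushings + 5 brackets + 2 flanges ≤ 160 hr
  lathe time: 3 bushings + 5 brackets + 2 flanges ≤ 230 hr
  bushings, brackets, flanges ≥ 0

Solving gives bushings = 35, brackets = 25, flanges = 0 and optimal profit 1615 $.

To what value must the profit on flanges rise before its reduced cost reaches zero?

Check each constraint at x*: inspection 160/160 (tight); lathe time 230/230 (tight).
Dual feasibility on the basic columns requires 1·y_inspection + 3·y_lathe time = 14, 5·y_inspection + 5·y_lathe time = 45.
Solving: y_inspection = 6.5, y_lathe time = 2.5.
flanges enters the basis when its profit ≥ yᵀa₃ = 6.5·2 + 2.5·2 = 18.

18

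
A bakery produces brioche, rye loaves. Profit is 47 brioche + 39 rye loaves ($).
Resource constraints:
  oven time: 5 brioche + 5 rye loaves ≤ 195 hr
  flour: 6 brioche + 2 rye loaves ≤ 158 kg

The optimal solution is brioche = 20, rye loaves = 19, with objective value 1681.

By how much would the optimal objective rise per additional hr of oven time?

Check each constraint at x*: oven time 195/195 (tight); flour 158/158 (tight).
From A_Bᵀ y = c: 5·y_oven time + 6·y_flour = 47; 5·y_oven time + 2·y_flour = 39.
This yields shadow prices y_oven time = 7, y_flour = 2.
Shadow price of oven time = 7.

7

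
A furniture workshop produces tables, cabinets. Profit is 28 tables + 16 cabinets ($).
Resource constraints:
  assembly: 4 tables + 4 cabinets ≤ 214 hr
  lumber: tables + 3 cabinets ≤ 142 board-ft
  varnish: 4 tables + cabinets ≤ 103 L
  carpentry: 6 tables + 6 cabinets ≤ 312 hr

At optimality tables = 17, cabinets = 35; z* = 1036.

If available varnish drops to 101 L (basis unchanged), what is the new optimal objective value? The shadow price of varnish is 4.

1028

Δb = -2, so new z* = 1036 + (4)·(-2) = 1036 − 8 = 1028.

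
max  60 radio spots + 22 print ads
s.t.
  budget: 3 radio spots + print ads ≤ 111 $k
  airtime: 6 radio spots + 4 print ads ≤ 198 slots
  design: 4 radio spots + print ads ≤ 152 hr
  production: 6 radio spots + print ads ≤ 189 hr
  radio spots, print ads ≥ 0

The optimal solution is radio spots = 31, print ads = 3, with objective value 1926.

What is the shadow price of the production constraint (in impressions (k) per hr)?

Binding: airtime and production. Non-binding: budget (15 unused), design (25 unused).
Since budget, design are not tight, their duals are 0.
From A_Bᵀ y = c: 6·y_airtime + 6·y_production = 60; 4·y_airtime + 1·y_production = 22.
Solving: y_airtime = 4, y_production = 6.
Shadow price of production = 6.

6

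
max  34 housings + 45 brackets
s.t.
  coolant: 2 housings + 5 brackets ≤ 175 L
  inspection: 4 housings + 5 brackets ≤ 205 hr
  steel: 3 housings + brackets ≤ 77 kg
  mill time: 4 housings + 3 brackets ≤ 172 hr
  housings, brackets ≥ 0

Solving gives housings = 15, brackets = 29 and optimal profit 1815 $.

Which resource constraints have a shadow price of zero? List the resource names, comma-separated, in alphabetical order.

coolant: 175/175 (binding)
inspection: 205/205 (binding)
steel: 74/77 (slack 3)
mill time: 147/172 (slack 25)
By complementary slackness, a constraint with positive slack has shadow price 0 → mill time, steel.

mill time, steel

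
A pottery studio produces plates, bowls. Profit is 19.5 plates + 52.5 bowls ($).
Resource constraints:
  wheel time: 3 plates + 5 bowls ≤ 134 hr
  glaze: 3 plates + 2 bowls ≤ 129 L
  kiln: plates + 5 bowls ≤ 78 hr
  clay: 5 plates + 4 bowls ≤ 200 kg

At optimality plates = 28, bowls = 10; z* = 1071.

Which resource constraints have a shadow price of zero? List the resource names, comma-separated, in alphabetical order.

clay, glaze

wheel time: 134/134 (binding)
glaze: 104/129 (slack 25)
kiln: 78/78 (binding)
clay: 180/200 (slack 20)
By complementary slackness, a constraint with positive slack has shadow price 0 → clay, glaze.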